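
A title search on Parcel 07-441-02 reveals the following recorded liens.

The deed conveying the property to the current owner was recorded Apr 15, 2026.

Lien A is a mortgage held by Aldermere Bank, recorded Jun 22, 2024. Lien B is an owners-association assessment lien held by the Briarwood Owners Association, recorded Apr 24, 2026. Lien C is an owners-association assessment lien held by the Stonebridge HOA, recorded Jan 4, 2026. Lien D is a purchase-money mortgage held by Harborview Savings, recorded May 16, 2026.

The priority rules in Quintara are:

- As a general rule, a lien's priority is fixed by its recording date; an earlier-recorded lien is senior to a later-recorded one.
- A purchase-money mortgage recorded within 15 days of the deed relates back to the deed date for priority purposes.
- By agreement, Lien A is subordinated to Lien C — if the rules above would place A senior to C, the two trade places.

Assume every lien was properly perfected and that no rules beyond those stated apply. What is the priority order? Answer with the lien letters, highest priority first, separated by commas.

Adjusting effective dates: D was recorded 31 days after the deed, outside the 15-day window, so it keeps its recording date.
Sorted by effective date: A (Jun 22, 2024), C (Jan 4, 2026), B (Apr 24, 2026), D (May 16, 2026).
A would otherwise be senior to C, so under the subordination agreement A and C exchange positions.

C, A, B, D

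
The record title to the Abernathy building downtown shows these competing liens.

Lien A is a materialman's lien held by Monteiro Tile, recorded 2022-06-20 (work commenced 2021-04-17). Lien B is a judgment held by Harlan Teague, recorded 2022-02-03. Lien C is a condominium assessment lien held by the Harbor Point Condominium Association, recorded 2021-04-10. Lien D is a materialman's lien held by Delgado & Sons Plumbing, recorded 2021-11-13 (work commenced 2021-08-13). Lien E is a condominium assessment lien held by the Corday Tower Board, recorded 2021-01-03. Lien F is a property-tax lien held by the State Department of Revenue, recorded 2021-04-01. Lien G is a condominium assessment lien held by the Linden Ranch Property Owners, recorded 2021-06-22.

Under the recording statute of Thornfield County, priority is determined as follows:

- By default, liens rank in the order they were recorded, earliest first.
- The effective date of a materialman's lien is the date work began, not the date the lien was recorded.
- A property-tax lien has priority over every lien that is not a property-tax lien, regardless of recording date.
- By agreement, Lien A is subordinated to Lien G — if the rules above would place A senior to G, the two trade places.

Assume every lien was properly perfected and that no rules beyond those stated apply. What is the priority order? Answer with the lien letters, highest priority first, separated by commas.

F, E, C, G, A, D, B

First, effective dates: A is treated as recorded 2021-04-17, the work-commencement date; D is treated as recorded 2021-08-13, the work-commencement date.
F is a property-tax lien, so it outranks all other liens regardless of date.
Among the remaining liens, by effective date: E (2021-01-03), C (2021-04-10), A (2021-04-17), G (2021-06-22), D (2021-08-13), B (2022-02-03).
A is senior to G before the subordination, so the two trade places.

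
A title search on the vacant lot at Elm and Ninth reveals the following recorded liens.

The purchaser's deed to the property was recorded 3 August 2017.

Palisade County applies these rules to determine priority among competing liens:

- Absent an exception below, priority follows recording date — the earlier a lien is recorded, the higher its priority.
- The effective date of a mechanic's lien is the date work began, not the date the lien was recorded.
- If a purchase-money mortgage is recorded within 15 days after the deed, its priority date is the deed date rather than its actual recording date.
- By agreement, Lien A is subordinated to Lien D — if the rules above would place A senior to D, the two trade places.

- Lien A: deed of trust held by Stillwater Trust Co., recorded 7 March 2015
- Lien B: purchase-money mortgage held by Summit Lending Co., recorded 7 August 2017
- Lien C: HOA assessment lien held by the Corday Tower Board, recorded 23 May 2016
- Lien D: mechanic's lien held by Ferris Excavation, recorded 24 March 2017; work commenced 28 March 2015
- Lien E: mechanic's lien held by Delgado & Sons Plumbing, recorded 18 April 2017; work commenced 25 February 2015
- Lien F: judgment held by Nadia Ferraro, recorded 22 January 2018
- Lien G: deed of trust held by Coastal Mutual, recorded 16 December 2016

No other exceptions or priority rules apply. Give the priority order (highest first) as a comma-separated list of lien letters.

Effective dates after the stated exceptions: B's effective date is the deed date, 3 August 2017; D's effective date is 28 March 2015, when work began; E's effective date is 25 February 2015, when work began.
Sorted by effective date: E (25 February 2015), A (7 March 2015), D (28 March 2015), C (23 May 2016), G (16 December 2016), B (3 August 2017), F (22 January 2018).
The subordination applies — A was senior to D — so A and D swap.

E, D, A, C, G, B, F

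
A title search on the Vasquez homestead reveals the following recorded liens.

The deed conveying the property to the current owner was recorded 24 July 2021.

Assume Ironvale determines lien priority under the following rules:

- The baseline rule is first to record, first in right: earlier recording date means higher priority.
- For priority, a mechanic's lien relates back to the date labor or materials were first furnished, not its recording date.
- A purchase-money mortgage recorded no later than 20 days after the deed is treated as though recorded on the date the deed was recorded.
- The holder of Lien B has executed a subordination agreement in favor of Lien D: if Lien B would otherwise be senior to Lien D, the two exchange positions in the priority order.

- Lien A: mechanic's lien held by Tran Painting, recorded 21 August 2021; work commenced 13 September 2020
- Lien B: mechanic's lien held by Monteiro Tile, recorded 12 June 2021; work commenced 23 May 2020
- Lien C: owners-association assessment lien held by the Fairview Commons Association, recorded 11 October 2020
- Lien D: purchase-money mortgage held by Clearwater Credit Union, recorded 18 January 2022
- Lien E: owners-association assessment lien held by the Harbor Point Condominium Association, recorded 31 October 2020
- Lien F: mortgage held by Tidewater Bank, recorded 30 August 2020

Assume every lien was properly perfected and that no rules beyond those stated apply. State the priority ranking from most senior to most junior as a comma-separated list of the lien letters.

D, F, A, C, E, B

Adjusting effective dates: A relates back to 13 September 2020 (work commenced); B relates back to 23 May 2020 (work commenced); D missed the 20-day window (178 days after the deed), so its recording date stands.
By effective date: B (23 May 2020), F (30 August 2020), A (13 September 2020), C (11 October 2020), E (31 October 2020), D (18 January 2022).
Because B would otherwise rank above D, the subordination swaps them.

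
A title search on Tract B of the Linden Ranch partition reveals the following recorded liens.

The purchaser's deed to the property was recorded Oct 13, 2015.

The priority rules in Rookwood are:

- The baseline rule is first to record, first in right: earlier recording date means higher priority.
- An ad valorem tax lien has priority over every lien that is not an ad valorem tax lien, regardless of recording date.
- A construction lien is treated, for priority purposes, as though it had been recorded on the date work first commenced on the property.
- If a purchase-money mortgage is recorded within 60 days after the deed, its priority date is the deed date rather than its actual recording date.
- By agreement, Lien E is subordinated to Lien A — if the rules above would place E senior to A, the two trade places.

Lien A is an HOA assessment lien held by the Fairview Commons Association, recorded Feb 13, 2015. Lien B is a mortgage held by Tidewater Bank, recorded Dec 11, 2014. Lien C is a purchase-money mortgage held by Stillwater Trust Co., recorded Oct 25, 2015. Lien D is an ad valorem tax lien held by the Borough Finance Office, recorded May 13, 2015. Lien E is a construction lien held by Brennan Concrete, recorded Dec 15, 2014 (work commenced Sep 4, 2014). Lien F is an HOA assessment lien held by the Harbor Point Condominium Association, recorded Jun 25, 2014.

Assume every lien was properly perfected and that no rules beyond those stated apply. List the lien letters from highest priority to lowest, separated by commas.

Adjusting effective dates: C was recorded within the 60-day window, so its effective date is the deed date Oct 13, 2015; E relates back to Sep 4, 2014 (work commenced).
D is an ad valorem tax lien and takes priority over every other lien.
Among the remaining liens, by effective date: F (Jun 25, 2014), E (Sep 4, 2014), B (Dec 11, 2014), A (Feb 13, 2015), C (Oct 13, 2015).
Because E would otherwise rank above A, the subordination swaps them.

D, F, A, B, E, C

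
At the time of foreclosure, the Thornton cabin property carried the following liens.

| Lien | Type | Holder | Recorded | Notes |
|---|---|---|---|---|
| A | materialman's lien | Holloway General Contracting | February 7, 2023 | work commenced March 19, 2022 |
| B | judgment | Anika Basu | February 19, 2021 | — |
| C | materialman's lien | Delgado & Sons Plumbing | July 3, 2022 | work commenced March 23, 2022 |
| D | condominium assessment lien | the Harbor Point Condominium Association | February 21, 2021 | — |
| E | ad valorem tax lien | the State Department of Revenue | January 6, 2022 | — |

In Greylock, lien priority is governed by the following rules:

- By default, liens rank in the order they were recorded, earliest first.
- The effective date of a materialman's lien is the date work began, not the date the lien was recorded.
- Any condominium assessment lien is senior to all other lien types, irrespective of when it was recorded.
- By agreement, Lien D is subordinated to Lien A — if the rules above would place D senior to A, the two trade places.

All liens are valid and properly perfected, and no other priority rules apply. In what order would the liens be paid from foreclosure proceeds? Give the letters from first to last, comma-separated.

First, effective dates: A relates back to March 19, 2022 (work commenced); C is treated as recorded March 23, 2022, the work-commencement date.
As a condominium assessment lien, D is senior to every other lien.
Remaining liens by effective date: B (February 19, 2021), E (January 6, 2022), A (March 19, 2022), C (March 23, 2022).
The subordination applies — D was senior to A — so D and A swap.

A, B, E, D, C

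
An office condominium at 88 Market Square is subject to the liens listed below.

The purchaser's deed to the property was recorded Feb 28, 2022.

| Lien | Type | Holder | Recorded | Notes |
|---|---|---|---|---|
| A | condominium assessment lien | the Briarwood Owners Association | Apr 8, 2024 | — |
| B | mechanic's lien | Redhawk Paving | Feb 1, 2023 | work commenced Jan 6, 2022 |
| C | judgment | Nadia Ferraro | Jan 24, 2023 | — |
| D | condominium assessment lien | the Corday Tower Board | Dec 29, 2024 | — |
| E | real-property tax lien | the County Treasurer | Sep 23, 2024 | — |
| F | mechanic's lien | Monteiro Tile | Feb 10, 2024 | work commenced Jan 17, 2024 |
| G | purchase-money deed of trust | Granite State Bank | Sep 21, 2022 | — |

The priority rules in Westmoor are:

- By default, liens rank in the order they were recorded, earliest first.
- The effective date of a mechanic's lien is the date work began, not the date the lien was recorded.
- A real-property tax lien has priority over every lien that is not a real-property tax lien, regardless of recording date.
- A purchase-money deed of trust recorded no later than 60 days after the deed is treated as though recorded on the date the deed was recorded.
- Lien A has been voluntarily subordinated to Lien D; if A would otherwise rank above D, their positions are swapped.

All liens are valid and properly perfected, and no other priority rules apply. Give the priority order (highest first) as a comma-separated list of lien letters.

E, B, G, C, F, D, A

First, effective dates: B relates back to Jan 6, 2022 (work commenced); F is treated as recorded Jan 17, 2024, the work-commencement date; G missed the 60-day window (205 days after the deed), so its recording date stands.
As a real-property tax lien, E is senior to every other lien.
The other liens, earliest effective date first: B (Jan 6, 2022), G (Sep 21, 2022), C (Jan 24, 2023), F (Jan 17, 2024), A (Apr 8, 2024), D (Dec 29, 2024).
A would otherwise be senior to D, so under the subordination agreement A and D exchange positions.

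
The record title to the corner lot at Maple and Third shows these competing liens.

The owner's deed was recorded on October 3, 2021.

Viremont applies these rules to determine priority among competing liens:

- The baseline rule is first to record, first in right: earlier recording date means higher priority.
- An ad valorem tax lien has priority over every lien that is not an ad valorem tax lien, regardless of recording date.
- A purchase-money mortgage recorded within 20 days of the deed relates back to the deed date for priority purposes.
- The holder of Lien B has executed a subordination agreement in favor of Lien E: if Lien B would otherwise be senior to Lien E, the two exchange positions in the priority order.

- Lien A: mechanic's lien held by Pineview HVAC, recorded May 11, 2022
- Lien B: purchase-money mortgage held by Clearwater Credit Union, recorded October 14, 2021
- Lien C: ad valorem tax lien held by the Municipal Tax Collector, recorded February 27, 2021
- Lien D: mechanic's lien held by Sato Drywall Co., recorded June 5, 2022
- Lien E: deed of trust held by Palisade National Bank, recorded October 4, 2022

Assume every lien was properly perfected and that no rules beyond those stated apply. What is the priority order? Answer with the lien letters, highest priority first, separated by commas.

C, E, A, D, B

Adjusting effective dates: B's effective date is the deed date, October 3, 2021.
C is an ad valorem tax lien and takes priority over every other lien.
Among the remaining liens, by effective date: B (October 3, 2021), A (May 11, 2022), D (June 5, 2022), E (October 4, 2022).
Because B would otherwise rank above E, the subordination swaps them.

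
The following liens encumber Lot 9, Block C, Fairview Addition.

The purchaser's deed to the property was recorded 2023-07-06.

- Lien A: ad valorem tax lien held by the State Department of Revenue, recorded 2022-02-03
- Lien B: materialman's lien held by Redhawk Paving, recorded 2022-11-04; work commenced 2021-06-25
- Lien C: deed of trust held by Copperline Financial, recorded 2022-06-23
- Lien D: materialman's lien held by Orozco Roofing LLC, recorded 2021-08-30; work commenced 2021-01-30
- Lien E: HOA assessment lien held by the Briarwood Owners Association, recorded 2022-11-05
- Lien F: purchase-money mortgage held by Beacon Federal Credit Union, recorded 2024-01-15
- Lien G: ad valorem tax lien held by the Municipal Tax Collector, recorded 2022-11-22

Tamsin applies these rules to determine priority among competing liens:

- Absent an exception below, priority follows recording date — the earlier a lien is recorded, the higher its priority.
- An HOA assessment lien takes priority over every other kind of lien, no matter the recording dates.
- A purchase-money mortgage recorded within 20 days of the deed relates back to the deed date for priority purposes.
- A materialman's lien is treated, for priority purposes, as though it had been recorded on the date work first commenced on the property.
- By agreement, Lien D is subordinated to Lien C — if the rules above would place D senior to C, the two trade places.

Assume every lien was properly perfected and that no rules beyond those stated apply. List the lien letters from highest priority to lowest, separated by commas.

First, effective dates: B is treated as recorded 2021-06-25, the work-commencement date; D is treated as recorded 2021-01-30, the work-commencement date; F was recorded 193 days after the deed — beyond 20 days — so no relation-back applies.
As an HOA assessment lien, E is senior to every other lien.
Ordering the rest by effective date: D (2021-01-30), B (2021-06-25), A (2022-02-03), C (2022-06-23), G (2022-11-22), F (2024-01-15).
D is senior to C before the subordination, so the two trade places.

E, C, B, A, D, G, F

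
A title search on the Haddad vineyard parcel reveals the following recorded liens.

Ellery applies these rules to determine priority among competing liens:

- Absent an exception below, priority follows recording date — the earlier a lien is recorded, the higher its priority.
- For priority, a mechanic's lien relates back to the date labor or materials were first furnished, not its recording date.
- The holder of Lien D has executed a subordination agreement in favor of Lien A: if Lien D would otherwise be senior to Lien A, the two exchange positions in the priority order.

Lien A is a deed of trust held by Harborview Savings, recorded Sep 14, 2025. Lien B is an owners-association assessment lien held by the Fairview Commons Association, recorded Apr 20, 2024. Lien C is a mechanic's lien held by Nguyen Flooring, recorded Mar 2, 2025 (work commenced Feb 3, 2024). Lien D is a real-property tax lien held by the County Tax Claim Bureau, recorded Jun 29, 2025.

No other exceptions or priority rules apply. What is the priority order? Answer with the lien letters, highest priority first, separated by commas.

C, B, A, D

First, effective dates: C's effective date is Feb 3, 2024, when work began.
Ordering by effective date: C (Feb 3, 2024), B (Apr 20, 2024), D (Jun 29, 2025), A (Sep 14, 2025).
D is senior to A before the subordination, so the two trade places.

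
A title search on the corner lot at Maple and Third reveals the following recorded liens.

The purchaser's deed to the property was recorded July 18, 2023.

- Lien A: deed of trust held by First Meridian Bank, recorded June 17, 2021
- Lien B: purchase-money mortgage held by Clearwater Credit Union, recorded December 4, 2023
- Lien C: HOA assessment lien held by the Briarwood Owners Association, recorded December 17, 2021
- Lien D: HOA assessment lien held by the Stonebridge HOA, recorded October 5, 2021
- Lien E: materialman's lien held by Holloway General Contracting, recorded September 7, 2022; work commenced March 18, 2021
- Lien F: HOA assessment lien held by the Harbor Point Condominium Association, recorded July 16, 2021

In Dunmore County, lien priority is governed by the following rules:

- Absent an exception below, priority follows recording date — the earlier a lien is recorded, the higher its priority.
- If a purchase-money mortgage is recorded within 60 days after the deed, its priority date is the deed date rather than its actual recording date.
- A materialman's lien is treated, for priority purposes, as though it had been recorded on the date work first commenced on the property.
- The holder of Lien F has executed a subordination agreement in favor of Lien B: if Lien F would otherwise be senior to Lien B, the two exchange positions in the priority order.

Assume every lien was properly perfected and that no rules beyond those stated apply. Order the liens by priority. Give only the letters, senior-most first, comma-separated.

Effective dates: B was recorded 139 days after the deed — beyond 60 days — so no relation-back applies; E relates back to March 18, 2021 (work commenced).
By effective date, earliest first: E (March 18, 2021), A (June 17, 2021), F (July 16, 2021), D (October 5, 2021), C (December 17, 2021), B (December 4, 2023).
F is senior to B before the subordination, so the two trade places.

E, A, B, D, C, F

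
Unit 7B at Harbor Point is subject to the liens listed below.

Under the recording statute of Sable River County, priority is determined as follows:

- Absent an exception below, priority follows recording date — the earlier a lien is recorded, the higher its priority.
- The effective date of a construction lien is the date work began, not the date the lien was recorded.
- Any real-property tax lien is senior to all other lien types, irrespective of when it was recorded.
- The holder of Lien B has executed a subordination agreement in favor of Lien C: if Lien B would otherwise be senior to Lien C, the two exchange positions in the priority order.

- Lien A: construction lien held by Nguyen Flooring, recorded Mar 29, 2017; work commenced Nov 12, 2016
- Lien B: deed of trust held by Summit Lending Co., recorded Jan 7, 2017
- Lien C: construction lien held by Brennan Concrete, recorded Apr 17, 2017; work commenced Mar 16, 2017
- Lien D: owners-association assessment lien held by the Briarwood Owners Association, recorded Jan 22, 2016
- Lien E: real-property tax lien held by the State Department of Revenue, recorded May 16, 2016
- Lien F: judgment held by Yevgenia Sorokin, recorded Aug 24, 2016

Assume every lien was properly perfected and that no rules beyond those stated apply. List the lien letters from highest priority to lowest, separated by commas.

E, D, F, A, C, B

First, effective dates: A is treated as recorded Nov 12, 2016, the work-commencement date; C's effective date is Mar 16, 2017, when work began.
E is a real-property tax lien and takes priority over every other lien.
Ordering the rest by effective date: D (Jan 22, 2016), F (Aug 24, 2016), A (Nov 12, 2016), B (Jan 7, 2017), C (Mar 16, 2017).
Because B would otherwise rank above C, the subordination swaps them.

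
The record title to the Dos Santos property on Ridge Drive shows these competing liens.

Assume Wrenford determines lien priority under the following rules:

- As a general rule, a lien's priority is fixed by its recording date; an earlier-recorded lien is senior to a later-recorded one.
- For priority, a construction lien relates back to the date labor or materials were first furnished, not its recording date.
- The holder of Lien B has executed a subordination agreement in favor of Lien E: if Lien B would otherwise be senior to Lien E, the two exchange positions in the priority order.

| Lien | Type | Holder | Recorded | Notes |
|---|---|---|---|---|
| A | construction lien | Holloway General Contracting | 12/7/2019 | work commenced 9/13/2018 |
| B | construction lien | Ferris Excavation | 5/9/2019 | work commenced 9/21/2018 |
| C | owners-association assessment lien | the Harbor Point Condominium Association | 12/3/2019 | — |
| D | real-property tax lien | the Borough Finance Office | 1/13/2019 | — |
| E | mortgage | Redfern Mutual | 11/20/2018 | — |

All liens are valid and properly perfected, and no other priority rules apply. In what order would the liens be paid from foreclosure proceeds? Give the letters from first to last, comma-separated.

A, E, B, D, C

Effective dates after the stated exceptions: A is treated as recorded 9/13/2018, the work-commencement date; B's effective date is 9/21/2018, when work began.
Sorted by effective date: A (9/13/2018), B (9/21/2018), E (11/20/2018), D (1/13/2019), C (12/3/2019).
B is senior to E before the subordination, so the two trade places.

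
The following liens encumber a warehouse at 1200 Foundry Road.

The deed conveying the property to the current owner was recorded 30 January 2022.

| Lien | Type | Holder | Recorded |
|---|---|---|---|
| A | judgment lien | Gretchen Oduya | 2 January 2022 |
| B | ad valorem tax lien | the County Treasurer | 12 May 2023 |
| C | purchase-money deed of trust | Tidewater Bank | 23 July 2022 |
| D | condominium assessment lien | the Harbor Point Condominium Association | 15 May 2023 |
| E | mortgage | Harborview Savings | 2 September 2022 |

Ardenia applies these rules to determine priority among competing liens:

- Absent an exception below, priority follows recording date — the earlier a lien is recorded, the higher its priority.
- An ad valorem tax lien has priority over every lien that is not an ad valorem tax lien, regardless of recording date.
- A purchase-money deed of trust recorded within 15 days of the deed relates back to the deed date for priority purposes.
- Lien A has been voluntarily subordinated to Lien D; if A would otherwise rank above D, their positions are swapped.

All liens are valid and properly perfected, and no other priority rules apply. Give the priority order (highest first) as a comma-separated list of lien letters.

B, D, C, E, A

Effective dates after the stated exceptions: C was recorded 174 days after the deed — beyond 15 days — so no relation-back applies.
B, as an ad valorem tax lien, has superpriority and ranks first.
Ordering the rest by effective date: A (2 January 2022), C (23 July 2022), E (2 September 2022), D (15 May 2023).
A would otherwise be senior to D, so under the subordination agreement A and D exchange positions.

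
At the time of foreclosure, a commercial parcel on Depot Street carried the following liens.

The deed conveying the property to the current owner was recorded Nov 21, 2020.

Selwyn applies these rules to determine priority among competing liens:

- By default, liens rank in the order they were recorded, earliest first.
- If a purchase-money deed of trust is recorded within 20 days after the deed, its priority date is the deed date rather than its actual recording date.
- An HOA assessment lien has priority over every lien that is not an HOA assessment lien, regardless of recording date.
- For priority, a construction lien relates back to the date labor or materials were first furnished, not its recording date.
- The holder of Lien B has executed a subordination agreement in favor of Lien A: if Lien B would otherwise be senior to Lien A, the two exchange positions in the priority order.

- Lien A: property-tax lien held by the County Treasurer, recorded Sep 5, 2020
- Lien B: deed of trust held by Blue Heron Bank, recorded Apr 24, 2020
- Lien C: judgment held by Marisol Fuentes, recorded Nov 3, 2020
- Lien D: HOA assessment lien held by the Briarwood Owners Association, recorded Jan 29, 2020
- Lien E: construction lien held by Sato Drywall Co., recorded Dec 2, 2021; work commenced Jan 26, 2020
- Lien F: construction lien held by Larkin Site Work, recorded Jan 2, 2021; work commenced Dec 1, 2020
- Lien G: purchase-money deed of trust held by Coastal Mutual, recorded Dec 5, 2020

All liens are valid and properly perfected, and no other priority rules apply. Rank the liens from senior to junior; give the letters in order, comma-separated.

D, E, A, B, C, G, F

First, effective dates: E relates back to Jan 26, 2020 (work commenced); F's effective date is Dec 1, 2020, when work began; G's effective date is the deed date, Nov 21, 2020.
D is an HOA assessment lien and takes priority over every other lien.
Among the remaining liens, by effective date: E (Jan 26, 2020), B (Apr 24, 2020), A (Sep 5, 2020), C (Nov 3, 2020), G (Nov 21, 2020), F (Dec 1, 2020).
The subordination applies — B was senior to A — so B and A swap.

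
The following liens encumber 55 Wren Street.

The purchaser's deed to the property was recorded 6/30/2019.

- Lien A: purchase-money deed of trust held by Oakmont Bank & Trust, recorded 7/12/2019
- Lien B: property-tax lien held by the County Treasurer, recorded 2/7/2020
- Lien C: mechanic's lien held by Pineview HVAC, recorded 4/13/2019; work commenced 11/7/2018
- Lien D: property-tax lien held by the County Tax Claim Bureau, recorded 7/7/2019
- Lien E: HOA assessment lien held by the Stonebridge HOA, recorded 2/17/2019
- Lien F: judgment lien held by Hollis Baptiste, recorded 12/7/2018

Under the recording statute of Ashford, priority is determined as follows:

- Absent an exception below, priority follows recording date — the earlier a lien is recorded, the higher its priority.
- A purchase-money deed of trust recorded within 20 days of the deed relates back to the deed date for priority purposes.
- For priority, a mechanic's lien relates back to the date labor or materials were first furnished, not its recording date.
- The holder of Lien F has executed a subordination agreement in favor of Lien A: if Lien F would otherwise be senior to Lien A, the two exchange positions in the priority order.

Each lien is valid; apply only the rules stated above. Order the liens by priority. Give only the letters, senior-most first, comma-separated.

Adjusting effective dates: A relates back to the deed date 6/30/2019; C relates back to 11/7/2018 (work commenced).
By effective date: C (11/7/2018), F (12/7/2018), E (2/17/2019), A (6/30/2019), D (7/7/2019), B (2/7/2020).
Because F would otherwise rank above A, the subordination swaps them.

C, A, E, F, D, B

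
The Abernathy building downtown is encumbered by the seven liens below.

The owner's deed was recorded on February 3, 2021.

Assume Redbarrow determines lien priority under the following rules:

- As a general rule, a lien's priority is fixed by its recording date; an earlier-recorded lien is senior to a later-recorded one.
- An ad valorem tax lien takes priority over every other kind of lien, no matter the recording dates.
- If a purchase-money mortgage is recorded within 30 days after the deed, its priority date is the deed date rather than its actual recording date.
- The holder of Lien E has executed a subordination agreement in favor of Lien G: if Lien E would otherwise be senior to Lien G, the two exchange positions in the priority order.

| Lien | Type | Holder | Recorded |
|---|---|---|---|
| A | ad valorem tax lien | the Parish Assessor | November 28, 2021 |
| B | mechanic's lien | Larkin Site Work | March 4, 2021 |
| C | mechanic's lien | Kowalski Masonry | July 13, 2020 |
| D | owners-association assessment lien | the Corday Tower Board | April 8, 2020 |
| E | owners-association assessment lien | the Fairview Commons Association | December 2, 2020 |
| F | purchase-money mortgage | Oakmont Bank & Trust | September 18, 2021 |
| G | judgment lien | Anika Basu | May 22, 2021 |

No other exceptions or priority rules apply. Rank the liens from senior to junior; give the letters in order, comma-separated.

Effective dates after the stated exceptions: F was recorded 227 days after the deed, outside the 30-day window, so it keeps its recording date.
A is an ad valorem tax lien, so it outranks all other liens regardless of date.
The other liens, earliest effective date first: D (April 8, 2020), C (July 13, 2020), E (December 2, 2020), B (March 4, 2021), G (May 22, 2021), F (September 18, 2021).
E is senior to G before the subordination, so the two trade places.

A, D, C, G, B, E, F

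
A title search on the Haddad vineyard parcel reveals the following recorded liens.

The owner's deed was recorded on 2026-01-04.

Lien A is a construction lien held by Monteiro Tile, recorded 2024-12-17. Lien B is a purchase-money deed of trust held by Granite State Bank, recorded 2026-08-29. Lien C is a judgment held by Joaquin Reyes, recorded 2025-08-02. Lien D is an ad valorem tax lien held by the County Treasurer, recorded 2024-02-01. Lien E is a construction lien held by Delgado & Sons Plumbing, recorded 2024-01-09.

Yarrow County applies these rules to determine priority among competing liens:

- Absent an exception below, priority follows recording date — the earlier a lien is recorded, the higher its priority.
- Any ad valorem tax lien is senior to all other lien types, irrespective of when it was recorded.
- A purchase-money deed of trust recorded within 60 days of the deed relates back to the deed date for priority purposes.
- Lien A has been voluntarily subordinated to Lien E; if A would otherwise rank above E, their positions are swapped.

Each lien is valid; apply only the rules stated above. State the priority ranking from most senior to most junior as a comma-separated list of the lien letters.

First, effective dates: B was recorded 237 days after the deed, outside the 60-day window, so it keeps its recording date.
D is an ad valorem tax lien and takes priority over every other lien.
The other liens, earliest effective date first: E (2024-01-09), A (2024-12-17), C (2025-08-02), B (2026-08-29).
A already ranks below E; the subordination has no effect.

D, E, A, C, B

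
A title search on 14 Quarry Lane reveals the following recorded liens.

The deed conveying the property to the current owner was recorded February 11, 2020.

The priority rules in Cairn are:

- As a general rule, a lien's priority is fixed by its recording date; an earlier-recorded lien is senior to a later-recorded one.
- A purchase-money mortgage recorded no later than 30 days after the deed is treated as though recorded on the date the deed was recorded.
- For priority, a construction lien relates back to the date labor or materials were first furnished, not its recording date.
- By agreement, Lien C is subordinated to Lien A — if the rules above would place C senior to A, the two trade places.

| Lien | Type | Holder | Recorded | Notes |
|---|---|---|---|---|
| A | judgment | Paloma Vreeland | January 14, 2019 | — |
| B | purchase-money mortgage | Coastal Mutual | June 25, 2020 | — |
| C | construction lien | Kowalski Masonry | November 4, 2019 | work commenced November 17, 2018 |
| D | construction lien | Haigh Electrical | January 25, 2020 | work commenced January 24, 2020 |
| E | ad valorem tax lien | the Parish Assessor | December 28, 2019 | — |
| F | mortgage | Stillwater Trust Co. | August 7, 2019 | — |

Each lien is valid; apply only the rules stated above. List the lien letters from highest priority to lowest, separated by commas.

First, effective dates: B missed the 30-day window (135 days after the deed), so its recording date stands; C is treated as recorded November 17, 2018, the work-commencement date; D's effective date is January 24, 2020, when work began.
By effective date, earliest first: C (November 17, 2018), A (January 14, 2019), F (August 7, 2019), E (December 28, 2019), D (January 24, 2020), B (June 25, 2020).
Because C would otherwise rank above A, the subordination swaps them.

A, C, F, E, D, B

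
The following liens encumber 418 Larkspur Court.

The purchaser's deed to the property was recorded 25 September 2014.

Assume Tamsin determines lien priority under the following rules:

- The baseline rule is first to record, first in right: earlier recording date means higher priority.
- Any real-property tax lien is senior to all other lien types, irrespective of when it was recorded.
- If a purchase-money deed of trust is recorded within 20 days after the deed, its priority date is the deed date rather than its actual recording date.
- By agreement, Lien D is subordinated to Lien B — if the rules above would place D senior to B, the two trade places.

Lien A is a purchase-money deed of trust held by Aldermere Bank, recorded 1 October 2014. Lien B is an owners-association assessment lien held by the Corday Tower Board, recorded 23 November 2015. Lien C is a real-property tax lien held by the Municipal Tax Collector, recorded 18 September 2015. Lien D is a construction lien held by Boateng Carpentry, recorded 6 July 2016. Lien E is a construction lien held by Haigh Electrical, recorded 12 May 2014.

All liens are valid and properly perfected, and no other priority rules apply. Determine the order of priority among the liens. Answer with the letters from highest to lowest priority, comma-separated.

C, E, A, B, D

Effective dates after the stated exceptions: A was recorded within the 20-day window, so its effective date is the deed date 25 September 2014.
C, as a real-property tax lien, has superpriority and ranks first.
The other liens, earliest effective date first: E (12 May 2014), A (25 September 2014), B (23 November 2015), D (6 July 2016).
D already ranks below B; the subordination has no effect.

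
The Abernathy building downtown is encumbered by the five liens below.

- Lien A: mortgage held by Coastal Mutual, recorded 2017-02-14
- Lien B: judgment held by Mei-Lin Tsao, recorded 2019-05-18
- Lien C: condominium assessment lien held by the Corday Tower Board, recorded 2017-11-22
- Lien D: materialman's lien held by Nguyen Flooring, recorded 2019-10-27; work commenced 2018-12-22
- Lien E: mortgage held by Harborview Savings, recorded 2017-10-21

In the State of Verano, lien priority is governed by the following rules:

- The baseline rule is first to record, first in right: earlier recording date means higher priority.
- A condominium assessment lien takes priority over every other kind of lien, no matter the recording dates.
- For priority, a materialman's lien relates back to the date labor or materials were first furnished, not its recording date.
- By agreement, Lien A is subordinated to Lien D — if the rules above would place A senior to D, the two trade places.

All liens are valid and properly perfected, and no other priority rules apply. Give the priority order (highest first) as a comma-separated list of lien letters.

C, D, E, A, B

Adjusting effective dates: D is treated as recorded 2018-12-22, the work-commencement date.
C is a condominium assessment lien, so it outranks all other liens regardless of date.
Remaining liens by effective date: A (2017-02-14), E (2017-10-21), D (2018-12-22), B (2019-05-18).
The subordination applies — A was senior to D — so A and D swap.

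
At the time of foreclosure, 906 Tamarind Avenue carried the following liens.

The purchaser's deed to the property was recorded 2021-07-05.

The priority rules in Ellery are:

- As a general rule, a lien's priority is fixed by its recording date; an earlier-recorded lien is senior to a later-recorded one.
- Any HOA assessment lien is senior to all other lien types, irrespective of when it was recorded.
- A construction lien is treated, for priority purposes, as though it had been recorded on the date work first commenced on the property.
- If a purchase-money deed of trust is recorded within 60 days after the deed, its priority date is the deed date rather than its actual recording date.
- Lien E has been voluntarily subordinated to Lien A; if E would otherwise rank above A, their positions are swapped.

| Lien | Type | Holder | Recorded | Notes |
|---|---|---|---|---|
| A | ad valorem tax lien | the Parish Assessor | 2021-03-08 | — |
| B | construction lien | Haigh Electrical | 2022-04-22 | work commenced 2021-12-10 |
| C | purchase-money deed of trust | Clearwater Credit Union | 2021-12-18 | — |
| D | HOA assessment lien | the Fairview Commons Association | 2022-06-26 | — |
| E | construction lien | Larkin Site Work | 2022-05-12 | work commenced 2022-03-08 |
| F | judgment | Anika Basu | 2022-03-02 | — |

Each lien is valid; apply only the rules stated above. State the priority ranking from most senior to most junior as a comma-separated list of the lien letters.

D, A, B, C, F, E

Adjusting effective dates: B's effective date is 2021-12-10, when work began; C was recorded 166 days after the deed, outside the 60-day window, so it keeps its recording date; E's effective date is 2022-03-08, when work began.
As an HOA assessment lien, D is senior to every other lien.
Ordering the rest by effective date: A (2021-03-08), B (2021-12-10), C (2021-12-18), F (2022-03-02), E (2022-03-08).
Since E is not senior to A, the subordination leaves the order unchanged.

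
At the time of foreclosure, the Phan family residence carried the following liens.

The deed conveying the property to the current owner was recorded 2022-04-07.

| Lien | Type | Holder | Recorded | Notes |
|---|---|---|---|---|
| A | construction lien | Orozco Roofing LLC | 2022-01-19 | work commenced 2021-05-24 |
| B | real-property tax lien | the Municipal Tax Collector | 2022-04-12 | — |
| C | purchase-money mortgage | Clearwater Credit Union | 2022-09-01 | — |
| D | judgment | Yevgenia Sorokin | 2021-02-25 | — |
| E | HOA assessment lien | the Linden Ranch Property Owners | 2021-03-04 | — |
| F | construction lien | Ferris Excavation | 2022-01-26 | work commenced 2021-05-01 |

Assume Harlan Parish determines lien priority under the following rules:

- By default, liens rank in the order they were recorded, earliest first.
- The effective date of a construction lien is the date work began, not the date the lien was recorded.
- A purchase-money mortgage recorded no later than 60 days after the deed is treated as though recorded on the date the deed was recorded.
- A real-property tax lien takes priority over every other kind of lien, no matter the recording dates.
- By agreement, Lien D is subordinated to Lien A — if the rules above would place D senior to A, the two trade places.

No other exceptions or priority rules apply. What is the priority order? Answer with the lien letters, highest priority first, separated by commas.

Effective dates after the stated exceptions: A is treated as recorded 2021-05-24, the work-commencement date; C missed the 60-day window (147 days after the deed), so its recording date stands; F relates back to 2021-05-01 (work commenced).
B, as a real-property tax lien, has superpriority and ranks first.
The other liens, earliest effective date first: D (2021-02-25), E (2021-03-04), F (2021-05-01), A (2021-05-24), C (2022-09-01).
D would otherwise be senior to A, so under the subordination agreement D and A exchange positions.

B, A, E, F, D, C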